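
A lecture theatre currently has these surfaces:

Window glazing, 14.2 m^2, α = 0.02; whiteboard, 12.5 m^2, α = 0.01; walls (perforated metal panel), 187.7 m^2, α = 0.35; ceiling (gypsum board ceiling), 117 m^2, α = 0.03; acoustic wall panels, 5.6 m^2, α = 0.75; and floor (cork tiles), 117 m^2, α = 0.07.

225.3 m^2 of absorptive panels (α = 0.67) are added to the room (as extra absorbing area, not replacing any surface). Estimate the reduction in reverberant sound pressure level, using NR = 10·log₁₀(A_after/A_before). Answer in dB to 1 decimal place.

A_before = Σ Sᵢαᵢ = 14.2*0.02 + 12.5*0.01 + 187.7*0.35 + 117*0.03 + 5.6*0.75 + 117*0.07 = 82.004 sabins.
Added absorption = 225.3 × 0.67 = 150.951 sabins.
A_after = 82.004 + 150.951 = 232.955 sabins.
Reduction = 10 log₁₀(A_after/A_before) = 10 log₁₀(2.8408) = 4.5 dB.

4.5 dB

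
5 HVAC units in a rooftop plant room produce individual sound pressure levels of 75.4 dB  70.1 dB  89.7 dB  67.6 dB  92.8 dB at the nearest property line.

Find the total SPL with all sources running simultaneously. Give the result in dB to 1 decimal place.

Converting to relative power and adding: 10^(75.4/10) + 10^(70.1/10) + 10^(89.7/10) + 10^(67.6/10) + 10^(92.8/10) = 2.889e+09.
Combined level = 10 log₁₀(2.889e+09) = 94.6 dB.

94.6 dB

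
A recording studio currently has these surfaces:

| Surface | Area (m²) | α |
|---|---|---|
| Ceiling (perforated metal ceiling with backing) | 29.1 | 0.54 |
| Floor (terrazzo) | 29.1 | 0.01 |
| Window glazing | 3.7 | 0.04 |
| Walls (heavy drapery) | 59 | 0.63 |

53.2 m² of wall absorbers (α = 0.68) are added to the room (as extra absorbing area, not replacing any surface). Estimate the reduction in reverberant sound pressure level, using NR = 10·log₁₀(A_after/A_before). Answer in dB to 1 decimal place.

Summing Sᵢαᵢ: 15.714 + 0.291 + 0.148 + 37.170 → A_before = 53.323 sabins.
Added absorption = 53.2 × 0.68 = 36.176 sabins.
New total A_after = 89.499 sabins.
NR = 10·log₁₀(89.499/53.323) = 2.2 dB.

2.2 dB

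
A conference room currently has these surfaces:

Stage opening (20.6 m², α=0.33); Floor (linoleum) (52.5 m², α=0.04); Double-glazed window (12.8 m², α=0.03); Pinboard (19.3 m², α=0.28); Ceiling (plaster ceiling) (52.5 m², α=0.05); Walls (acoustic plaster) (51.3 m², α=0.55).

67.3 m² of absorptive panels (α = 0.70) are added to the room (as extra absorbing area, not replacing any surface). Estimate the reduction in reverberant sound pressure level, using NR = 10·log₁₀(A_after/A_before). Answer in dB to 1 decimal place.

3.1 dB

A_before = Σ Sᵢαᵢ = 20.6×0.33 + 52.5×0.04 + 12.8×0.03 + 19.3×0.28 + 52.5×0.05 + 51.3×0.55 = 45.526 sabins.
Added absorption = 67.3 × 0.70 = 47.110 sabins.
A_after = 45.526 + 47.110 = 92.636 sabins.
Reduction = 10 log₁₀(A_after/A_before) = 10 log₁₀(2.0348) = 3.1 dB.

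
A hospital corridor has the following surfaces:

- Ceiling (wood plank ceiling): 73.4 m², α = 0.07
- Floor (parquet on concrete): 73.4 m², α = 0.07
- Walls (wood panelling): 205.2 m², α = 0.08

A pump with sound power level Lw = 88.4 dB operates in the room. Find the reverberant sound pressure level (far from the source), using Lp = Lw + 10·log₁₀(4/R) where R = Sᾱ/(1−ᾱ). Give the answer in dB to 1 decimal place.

79.8 dB

A = 26.692 sabins; S = 352.0 m².
ᾱ = 26.692/352.0 = 0.0758; R = Sᾱ/(1−ᾱ) = 26.692/(1−0.0758) = 28.881 m².
Lp = Lw + 10 log₁₀(4/R) = 88.4 -8.59 = 79.8 dB.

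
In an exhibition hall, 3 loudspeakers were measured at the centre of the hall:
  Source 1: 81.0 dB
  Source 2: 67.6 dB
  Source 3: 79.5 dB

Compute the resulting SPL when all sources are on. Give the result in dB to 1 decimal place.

Sum in the linear (power) domain: Σ 10^(Lᵢ/10) = 10^(81.0/10) + 10^(67.6/10) + 10^(79.5/10) = 2.208e+08.
Combined level = 10 log₁₀(2.208e+08) = 83.4 dB.

83.4 dB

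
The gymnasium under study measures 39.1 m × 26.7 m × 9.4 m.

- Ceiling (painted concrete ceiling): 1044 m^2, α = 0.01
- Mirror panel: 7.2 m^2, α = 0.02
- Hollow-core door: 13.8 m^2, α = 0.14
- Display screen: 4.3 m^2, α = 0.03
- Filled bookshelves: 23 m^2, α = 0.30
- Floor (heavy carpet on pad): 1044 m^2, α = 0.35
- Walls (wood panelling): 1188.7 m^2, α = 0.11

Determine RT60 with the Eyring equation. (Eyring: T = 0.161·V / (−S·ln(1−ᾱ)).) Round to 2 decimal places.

2.82 s

S = Σ Sᵢ = 3325.0 m^2.
Absorption A = 1044·0.01 + 7.2·0.02 + 13.8·0.14 + 4.3·0.03 + 23·0.30 + 1044·0.35 + 1188.7·0.11 = 515.702 sabins.
Mean coefficient ᾱ = A/S = 0.1551.
Eyring denominator: −S ln(1−ᾱ) = 560.386.
V = 39.1 × 26.7 × 9.4 = 9813.318 m³.
RT60 = 0.161 × 9813.318 / 560.386 = 2.82 s.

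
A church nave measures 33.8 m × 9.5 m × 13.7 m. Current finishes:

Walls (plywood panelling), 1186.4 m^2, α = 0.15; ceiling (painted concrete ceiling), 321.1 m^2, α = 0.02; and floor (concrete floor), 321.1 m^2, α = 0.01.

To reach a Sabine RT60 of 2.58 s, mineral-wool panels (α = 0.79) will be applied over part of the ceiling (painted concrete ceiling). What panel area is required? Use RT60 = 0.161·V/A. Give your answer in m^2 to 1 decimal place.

Summing Sᵢαᵢ: 177.960 + 6.422 + 3.211 → A₁ = 187.593 sabins.
Required A₂ = 0.161·4399.07/2.58 = 274.516 sabins.
ΔA needed = 274.516 − 187.593 = 86.923 sabins.
Each m^2 of panel replacing the ceiling (painted concrete ceiling) adds (0.79 − 0.02) = 0.77 sabins.
Area = ΔA/Δα = 86.923/0.77 = 112.9 m^2.

112.9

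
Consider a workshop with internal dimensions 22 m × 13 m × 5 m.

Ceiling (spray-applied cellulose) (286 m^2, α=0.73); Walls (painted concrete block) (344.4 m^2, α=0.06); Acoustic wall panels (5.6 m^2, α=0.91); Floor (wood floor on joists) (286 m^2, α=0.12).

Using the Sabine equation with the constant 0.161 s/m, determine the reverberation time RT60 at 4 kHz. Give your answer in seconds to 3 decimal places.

0.856 s

A = Σ Sᵢαᵢ = 286×0.73 + 344.4×0.06 + 5.6×0.91 + 286×0.12 = 268.860 sabins.
Volume V = 22 × 13 × 5 = 1430 m³.
Sabine: RT60 = 0.161 × 1430 / 268.860 = 0.856 s.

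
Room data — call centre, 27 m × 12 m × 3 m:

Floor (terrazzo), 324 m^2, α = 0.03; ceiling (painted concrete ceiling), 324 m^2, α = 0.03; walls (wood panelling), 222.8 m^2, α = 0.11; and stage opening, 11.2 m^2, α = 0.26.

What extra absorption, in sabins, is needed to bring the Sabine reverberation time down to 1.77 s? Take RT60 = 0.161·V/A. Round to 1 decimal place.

41.6 sabins

A₁ = Σ Sᵢαᵢ = 324*0.03 + 324*0.03 + 222.8*0.11 + 11.2*0.26 = 46.860 sabins.
V = 972 m³. Required absorption A₂ = 0.161 × 972 / 1.77 = 88.414 sabins.
ΔA = A₂ − A₁ = 88.414 − 46.860 = 41.6 sabins.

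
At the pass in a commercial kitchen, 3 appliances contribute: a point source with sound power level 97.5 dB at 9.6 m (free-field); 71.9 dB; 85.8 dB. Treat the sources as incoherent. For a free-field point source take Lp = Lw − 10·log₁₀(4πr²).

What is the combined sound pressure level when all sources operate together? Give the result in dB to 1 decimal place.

Source at 9.6 m: Lp = 97.5 − 10·log₁₀(4π·9.6²) = 97.5 − 10·log₁₀(1158.117) = 66.9 dB.
Sum in the linear (power) domain: Σ 10^(Lᵢ/10) = 10^(66.9/10) + 10^(71.9/10) + 10^(85.8/10) = 4.006e+08.
Combined level = 10 log₁₀(4.006e+08) = 86.0 dB.

86.0 dB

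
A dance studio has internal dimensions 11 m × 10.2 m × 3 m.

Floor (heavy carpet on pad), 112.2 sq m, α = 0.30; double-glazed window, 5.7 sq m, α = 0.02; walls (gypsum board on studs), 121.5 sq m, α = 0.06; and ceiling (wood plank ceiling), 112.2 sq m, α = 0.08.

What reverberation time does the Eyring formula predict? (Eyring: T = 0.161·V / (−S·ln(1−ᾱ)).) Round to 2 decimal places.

1.00 seconds

Total surface area S = 112.2 + 5.7 + 121.5 + 112.2 = 351.6 sq m.
Σ(Sᵢαᵢ) = 112.2·0.30 + 5.7·0.02 + 121.5·0.06 + 112.2·0.08 = 50.040.
ᾱ = 50.040 / 351.6 = 0.1423.
Eyring denominator: −S ln(1−ᾱ) = 53.971.
V = 11 × 10.2 × 3 = 336.6 m³.
T = 0.161·V/[−S·ln(1−ᾱ)] = 0.161·336.6/53.971 = 1.00 s.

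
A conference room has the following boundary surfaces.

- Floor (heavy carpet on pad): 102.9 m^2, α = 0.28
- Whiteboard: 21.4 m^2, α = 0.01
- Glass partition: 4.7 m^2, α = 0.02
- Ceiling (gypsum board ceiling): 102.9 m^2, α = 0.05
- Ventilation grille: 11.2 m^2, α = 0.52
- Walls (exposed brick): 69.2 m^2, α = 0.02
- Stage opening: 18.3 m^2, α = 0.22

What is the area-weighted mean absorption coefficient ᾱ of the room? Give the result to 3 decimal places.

Total surface area S = 330.6 m^2.
Σ(Sᵢαᵢ) = 102.9·0.28 + 21.4·0.01 + 4.7·0.02 + 102.9·0.05 + 11.2·0.52 + 69.2·0.02 + 18.3·0.22 = 45.499.
ᾱ = 45.499 / 330.6 = 0.138.

0.138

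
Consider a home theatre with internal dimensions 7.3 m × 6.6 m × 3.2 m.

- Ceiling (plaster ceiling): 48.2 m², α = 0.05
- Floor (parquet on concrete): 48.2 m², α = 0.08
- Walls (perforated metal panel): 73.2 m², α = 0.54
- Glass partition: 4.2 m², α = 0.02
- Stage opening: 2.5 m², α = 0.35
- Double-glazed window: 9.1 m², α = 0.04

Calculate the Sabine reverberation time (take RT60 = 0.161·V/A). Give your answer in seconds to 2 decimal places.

0.53 sec

Equivalent absorption area: A = 48.2*0.05 + 48.2*0.08 + 73.2*0.54 + 4.2*0.02 + 2.5*0.35 + 9.1*0.04 = 47.117 m².
Volume V = 7.3 × 6.6 × 3.2 = 154.176 m³.
RT60 = 0.161 · V / A = 0.161 × 154.176 / 47.117 = 0.53 s.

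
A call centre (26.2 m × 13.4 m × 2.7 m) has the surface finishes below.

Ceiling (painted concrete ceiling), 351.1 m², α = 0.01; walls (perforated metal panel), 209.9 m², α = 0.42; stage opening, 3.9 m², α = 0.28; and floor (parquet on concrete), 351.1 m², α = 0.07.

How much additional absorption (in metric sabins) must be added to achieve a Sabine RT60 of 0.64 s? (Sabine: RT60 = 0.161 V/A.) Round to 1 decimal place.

121.1 sabins

Equivalent absorption area: A₁ = 351.1·0.01 + 209.9·0.42 + 3.9·0.28 + 351.1·0.07 = 117.338 m².
Target A₂ = 0.161·947.916/0.64 = 238.460 sabins (V = 947.916 m³).
Additional absorption ΔA = 238.460 − 117.338 = 121.1 sabins.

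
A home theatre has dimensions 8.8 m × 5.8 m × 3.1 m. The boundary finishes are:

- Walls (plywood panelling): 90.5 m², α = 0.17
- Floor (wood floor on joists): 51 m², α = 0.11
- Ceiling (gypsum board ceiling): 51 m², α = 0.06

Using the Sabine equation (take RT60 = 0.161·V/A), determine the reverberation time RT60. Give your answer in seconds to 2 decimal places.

1.06 s

Summing Sᵢαᵢ: 15.385 + 5.610 + 3.060 → A = 24.055 sabins.
Room volume: 158.224 m³.
Sabine: RT60 = 0.161 × 158.224 / 24.055 = 1.06 s.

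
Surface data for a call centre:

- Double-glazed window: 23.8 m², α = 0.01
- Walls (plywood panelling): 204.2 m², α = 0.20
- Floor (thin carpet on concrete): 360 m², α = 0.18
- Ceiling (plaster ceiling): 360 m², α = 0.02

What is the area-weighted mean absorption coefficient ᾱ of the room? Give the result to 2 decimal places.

S = Σ Sᵢ = 23.8 + 204.2 + 360 + 360 = 948.0 m².
Weighted sum Σ Sα = 113.078.
ᾱ = 113.078 / 948.0 = 0.12.

0.12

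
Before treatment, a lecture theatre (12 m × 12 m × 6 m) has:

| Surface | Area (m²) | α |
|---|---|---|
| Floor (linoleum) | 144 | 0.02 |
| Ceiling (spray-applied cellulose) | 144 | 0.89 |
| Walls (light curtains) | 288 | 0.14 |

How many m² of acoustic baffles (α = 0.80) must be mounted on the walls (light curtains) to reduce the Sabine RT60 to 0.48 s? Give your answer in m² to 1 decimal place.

179.5

Total absorption A₁ = 144·0.02 + 144·0.89 + 288·0.14
  = 2.880 + 128.160 + 40.320 = 171.360 m² sabins.
Required A₂ = 0.161·864/0.48 = 289.800 sabins.
Absorption to add: 289.800 − 171.360 = 118.440 sabins.
Each m² of panel replacing the walls (light curtains) adds (0.80 − 0.14) = 0.66 sabins.
Area = ΔA/Δα = 118.440/0.66 = 179.5 m².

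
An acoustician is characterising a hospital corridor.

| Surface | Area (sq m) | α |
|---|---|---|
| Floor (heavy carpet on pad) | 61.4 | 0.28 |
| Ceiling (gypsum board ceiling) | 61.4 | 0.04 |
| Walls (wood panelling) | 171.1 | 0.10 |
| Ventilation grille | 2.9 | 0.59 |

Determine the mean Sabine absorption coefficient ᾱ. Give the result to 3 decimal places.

S = Σ Sᵢ = 61.4 + 61.4 + 171.1 + 2.9 = 296.8 sq m.
Σ(Sᵢαᵢ) = 61.4*0.28 + 61.4*0.04 + 171.1*0.10 + 2.9*0.59 = 38.469.
ᾱ = 38.469 / 296.8 = 0.130.

0.130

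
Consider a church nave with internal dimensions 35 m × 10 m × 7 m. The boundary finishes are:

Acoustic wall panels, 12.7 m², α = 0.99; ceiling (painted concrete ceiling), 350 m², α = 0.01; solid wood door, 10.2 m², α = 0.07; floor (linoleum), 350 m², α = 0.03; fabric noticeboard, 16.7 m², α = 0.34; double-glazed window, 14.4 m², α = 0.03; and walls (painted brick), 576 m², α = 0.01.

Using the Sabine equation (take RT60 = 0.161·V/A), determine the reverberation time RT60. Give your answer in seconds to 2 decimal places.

Summing Sᵢαᵢ: 12.573 + 3.500 + 0.714 + 10.500 + 5.678 + 0.432 + 5.760 → A = 39.157 sabins.
Room volume: 2450 m³.
T = 0.161 V/A = 0.161·2450/39.157 = 10.07 s.

10.07 sec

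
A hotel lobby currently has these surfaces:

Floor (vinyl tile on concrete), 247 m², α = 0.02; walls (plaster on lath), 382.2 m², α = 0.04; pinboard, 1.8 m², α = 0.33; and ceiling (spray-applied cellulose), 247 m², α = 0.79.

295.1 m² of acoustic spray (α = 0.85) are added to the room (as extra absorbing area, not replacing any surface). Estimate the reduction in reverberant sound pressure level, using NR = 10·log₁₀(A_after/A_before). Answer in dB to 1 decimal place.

Summing Sᵢαᵢ: 4.940 + 15.288 + 0.594 + 195.130 → A_before = 215.952 sabins.
Treatment contributes 295.1·0.85 = 250.835 sabins.
New total A_after = 466.787 sabins.
NR = 10·log₁₀(466.787/215.952) = 3.3 dB.

3.3 dB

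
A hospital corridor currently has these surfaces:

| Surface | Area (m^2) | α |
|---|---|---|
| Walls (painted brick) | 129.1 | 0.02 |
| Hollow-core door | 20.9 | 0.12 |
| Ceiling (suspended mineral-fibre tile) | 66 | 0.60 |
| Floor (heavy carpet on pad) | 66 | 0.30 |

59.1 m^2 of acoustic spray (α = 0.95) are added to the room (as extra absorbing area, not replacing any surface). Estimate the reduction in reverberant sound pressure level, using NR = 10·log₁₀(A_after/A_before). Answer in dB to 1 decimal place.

Total absorption A_before = 129.1*0.02 + 20.9*0.12 + 66*0.60 + 66*0.30
  = 2.582 + 2.508 + 39.600 + 19.800 = 64.490 m^2 sabins.
Added absorption = 59.1 × 0.95 = 56.145 sabins.
A_after = 64.490 + 56.145 = 120.635 sabins.
Reduction = 10 log₁₀(A_after/A_before) = 10 log₁₀(1.8706) = 2.7 dB.

2.7 dB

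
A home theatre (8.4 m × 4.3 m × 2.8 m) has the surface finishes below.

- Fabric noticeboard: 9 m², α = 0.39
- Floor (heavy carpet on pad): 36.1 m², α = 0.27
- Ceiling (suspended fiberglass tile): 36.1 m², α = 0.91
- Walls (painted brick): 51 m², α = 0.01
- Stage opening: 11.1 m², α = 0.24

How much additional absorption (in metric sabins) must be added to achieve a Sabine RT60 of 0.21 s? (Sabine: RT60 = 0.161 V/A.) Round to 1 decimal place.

28.3 sabins

Equivalent absorption area: A₁ = 9×0.39 + 36.1×0.27 + 36.1×0.91 + 51×0.01 + 11.1×0.24 = 49.282 m².
For T = 0.21 s, need A₂ = 0.161·V/T = 0.161·101.136/0.21 = 77.538 sabins.
Additional absorption ΔA = 77.538 − 49.282 = 28.3 sabins.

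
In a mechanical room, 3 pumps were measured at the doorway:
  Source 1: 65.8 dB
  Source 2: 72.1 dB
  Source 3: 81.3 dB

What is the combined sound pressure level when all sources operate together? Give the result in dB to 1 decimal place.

81.9 dB

Converting to relative power and adding: 10^(65.8/10) + 10^(72.1/10) + 10^(81.3/10) = 1.549e+08.
Combined level = 10 log₁₀(1.549e+08) = 81.9 dB.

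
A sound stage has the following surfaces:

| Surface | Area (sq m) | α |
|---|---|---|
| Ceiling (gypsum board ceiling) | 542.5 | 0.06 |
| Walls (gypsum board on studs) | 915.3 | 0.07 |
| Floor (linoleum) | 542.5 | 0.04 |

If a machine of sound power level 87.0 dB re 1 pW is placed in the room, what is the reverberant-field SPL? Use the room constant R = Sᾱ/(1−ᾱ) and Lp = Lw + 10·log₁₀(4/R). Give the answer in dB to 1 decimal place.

Σ(Sᵢαᵢ) = 542.5·0.06 + 915.3·0.07 + 542.5·0.04 = 118.321; total area S = 2000.3 sq m.
ᾱ = 118.321/2000.3 = 0.0592; R = Sᾱ/(1−ᾱ) = 118.321/(1−0.0592) = 125.766 sq m.
Lp = Lw + 10 log₁₀(4/R) = 87.0 -14.98 = 72.0 dB.

72.0 dB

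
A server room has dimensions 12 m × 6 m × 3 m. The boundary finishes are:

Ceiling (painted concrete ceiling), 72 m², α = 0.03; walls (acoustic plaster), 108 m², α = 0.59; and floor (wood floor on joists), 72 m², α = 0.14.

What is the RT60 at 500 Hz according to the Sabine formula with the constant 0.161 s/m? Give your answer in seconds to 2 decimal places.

0.46 s

Summing Sᵢαᵢ: 2.160 + 63.720 + 10.080 → A = 75.960 sabins.
Volume V = 12 × 6 × 3 = 216 m³.
T = 0.161 V/A = 0.161·216/75.960 = 0.46 s.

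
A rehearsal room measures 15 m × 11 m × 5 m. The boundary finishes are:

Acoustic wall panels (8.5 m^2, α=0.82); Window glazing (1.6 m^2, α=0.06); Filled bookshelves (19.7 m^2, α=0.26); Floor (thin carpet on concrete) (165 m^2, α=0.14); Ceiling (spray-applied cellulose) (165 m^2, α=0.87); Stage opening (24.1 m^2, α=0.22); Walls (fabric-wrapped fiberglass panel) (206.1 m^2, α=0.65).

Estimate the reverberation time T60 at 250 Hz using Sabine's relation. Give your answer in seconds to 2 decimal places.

0.42 s

A = Σ Sᵢαᵢ = 8.5·0.82 + 1.6·0.06 + 19.7·0.26 + 165·0.14 + 165·0.87 + 24.1·0.22 + 206.1·0.65 = 318.105 sabins.
Room volume: 825 m³.
T = 0.161 V/A = 0.161·825/318.105 = 0.42 s.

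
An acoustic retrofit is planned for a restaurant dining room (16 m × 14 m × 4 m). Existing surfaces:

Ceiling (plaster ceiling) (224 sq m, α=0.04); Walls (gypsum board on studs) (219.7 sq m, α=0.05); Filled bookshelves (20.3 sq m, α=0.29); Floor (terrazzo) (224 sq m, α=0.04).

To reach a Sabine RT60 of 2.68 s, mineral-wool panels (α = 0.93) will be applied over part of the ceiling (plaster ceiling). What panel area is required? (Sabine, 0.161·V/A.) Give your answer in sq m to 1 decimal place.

21.4

Total absorption A₁ = 224*0.04 + 219.7*0.05 + 20.3*0.29 + 224*0.04
  = 8.960 + 10.985 + 5.887 + 8.960 = 34.792 sq m sabins.
V = 896 m³. Target absorption A₂ = 0.161 × 896 / 2.68 = 53.827 sabins.
Absorption to add: 53.827 − 34.792 = 19.035 sabins.
Net gain per sq m: Δα = 0.93 − 0.04 = 0.89.
Area = ΔA/Δα = 19.035/0.89 = 21.4 sq m.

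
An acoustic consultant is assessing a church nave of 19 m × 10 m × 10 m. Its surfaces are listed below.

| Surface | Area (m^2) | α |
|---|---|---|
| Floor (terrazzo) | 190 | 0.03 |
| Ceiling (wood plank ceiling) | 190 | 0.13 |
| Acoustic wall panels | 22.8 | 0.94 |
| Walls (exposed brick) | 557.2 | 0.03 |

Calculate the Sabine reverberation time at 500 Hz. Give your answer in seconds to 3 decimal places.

4.463 seconds

Summing Sᵢαᵢ: 5.700 + 24.700 + 21.432 + 16.716 → A = 68.548 sabins.
V = 19·10·10 = 1900 m³.
T = 0.161 V/A = 0.161·1900/68.548 = 4.463 s.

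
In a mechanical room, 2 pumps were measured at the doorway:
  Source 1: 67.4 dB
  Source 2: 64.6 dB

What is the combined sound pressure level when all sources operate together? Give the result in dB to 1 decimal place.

69.2 dB

Converting to relative power and adding: 10^(67.4/10) + 10^(64.6/10) = 8.379e+06.
Back to dB: 10·log₁₀ Σ = 69.2 dB.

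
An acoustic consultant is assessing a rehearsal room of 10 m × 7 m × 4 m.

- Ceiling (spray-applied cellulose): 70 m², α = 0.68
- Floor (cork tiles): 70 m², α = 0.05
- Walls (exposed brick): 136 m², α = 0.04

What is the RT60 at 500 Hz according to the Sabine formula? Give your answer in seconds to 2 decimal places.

0.80 seconds

Total absorption A = 70×0.68 + 70×0.05 + 136×0.04
  = 47.600 + 3.500 + 5.440 = 56.540 m² sabins.
Volume V = 10 × 7 × 4 = 280 m³.
T = 0.161 V/A = 0.161·280/56.540 = 0.80 s.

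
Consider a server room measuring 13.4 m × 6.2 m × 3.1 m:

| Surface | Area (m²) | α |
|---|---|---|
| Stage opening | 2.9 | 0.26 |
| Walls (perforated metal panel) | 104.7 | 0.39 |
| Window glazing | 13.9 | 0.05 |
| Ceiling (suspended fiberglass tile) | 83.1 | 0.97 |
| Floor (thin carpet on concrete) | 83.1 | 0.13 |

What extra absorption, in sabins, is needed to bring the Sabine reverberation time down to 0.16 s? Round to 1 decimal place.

Equivalent absorption area: A₁ = 2.9×0.26 + 104.7×0.39 + 13.9×0.05 + 83.1×0.97 + 83.1×0.13 = 133.692 m².
Target A₂ = 0.161·257.548/0.16 = 259.158 sabins (V = 257.548 m³).
ΔA = A₂ − A₁ = 259.158 − 133.692 = 125.5 sabins.

125.5 sabins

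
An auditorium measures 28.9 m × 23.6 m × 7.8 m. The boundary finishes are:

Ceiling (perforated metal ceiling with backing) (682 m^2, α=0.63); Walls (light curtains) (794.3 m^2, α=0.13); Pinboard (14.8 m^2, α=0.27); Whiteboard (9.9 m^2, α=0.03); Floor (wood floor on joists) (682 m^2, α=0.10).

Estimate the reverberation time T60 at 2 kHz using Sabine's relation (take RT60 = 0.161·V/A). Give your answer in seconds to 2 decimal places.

A = Σ Sᵢαᵢ = 682×0.63 + 794.3×0.13 + 14.8×0.27 + 9.9×0.03 + 682×0.10 = 605.412 sabins.
V = 28.9·23.6·7.8 = 5319.912 m³.
T = 0.161 V/A = 0.161·5319.912/605.412 = 1.41 s.

1.41 s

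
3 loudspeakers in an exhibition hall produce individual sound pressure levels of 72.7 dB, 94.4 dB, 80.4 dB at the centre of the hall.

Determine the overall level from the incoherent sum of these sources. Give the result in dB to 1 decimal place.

94.6 dB

Sum in the linear (power) domain: Σ 10^(Lᵢ/10) = 10^(72.7/10) + 10^(94.4/10) + 10^(80.4/10) = 2.882e+09.
Back to dB: 10·log₁₀ Σ = 94.6 dB.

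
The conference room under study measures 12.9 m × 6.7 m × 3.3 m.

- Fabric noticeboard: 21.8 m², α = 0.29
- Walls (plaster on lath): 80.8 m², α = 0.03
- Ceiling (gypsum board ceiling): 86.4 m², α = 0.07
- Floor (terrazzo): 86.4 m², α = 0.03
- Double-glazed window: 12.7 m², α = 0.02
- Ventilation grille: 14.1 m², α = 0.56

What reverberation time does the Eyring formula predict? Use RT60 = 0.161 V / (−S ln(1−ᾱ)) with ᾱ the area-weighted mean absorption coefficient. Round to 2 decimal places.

1.72 s

Total surface area S = 21.8 + 80.8 + 86.4 + 86.4 + 12.7 + 14.1 = 302.2 m².
Σ(Sᵢαᵢ) = 21.8·0.29 + 80.8·0.03 + 86.4·0.07 + 86.4·0.03 + 12.7·0.02 + 14.1·0.56 = 25.536.
ᾱ = 25.536 / 302.2 = 0.0845.
−S·ln(1−ᾱ) = −302.2 × ln(1 − 0.0845) = 26.680.
V = 12.9 × 6.7 × 3.3 = 285.219 m³.
RT60 = 0.161 × 285.219 / 26.680 = 1.72 s.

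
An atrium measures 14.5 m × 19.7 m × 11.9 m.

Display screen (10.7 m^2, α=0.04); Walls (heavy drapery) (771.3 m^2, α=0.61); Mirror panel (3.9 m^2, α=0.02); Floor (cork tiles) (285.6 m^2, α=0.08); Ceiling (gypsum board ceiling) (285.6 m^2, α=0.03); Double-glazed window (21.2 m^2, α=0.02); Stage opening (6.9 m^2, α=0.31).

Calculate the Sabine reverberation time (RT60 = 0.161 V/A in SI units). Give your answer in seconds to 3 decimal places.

Total absorption A = 10.7×0.04 + 771.3×0.61 + 3.9×0.02 + 285.6×0.08 + 285.6×0.03 + 21.2×0.02 + 6.9×0.31
  = 0.428 + 470.493 + 0.078 + 22.848 + 8.568 + 0.424 + 2.139 = 504.978 m^2 sabins.
Volume V = 14.5 × 19.7 × 11.9 = 3399.235 m³.
RT60 = 0.161 · V / A = 0.161 × 3399.235 / 504.978 = 1.084 s.

1.084 sec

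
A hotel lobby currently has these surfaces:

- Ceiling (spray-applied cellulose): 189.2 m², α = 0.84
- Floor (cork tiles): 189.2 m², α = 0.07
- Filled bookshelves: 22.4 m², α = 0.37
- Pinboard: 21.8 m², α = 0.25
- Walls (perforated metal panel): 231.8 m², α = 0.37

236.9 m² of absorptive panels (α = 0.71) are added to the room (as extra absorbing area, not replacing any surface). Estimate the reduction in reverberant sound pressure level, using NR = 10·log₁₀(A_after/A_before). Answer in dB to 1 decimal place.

2.1 dB

Equivalent absorption area: A_before = 189.2*0.84 + 189.2*0.07 + 22.4*0.37 + 21.8*0.25 + 231.8*0.37 = 271.676 m².
Added absorption = 236.9 × 0.71 = 168.199 sabins.
A_after = 271.676 + 168.199 = 439.875 sabins.
Reduction = 10 log₁₀(A_after/A_before) = 10 log₁₀(1.6191) = 2.1 dB.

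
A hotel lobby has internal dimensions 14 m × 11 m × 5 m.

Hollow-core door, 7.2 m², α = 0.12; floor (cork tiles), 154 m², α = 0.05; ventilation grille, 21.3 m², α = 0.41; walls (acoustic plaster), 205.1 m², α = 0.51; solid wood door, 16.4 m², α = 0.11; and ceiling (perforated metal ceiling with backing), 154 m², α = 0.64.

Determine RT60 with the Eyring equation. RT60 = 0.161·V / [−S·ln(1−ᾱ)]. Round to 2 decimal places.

S = Σ Sᵢ = 558.0 m².
Σ(Sᵢαᵢ) = 7.2·0.12 + 154·0.05 + 21.3·0.41 + 205.1·0.51 + 16.4·0.11 + 154·0.64 = 222.262.
ᾱ = 222.262 / 558.0 = 0.3983.
−S·ln(1−ᾱ) = −558.0 × ln(1 − 0.3983) = 283.462.
V = 14 × 11 × 5 = 770 m³.
T = 0.161·V/[−S·ln(1−ᾱ)] = 0.161·770/283.462 = 0.44 s.

0.44 s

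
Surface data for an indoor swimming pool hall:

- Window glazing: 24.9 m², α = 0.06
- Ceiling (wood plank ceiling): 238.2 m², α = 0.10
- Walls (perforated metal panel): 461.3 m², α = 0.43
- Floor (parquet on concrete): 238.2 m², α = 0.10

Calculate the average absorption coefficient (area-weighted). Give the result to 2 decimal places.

Total surface area S = 962.6 m².
Σ(Sᵢαᵢ) = 24.9×0.06 + 238.2×0.10 + 461.3×0.43 + 238.2×0.10 = 247.493.
ᾱ = A/S = 0.26.

0.26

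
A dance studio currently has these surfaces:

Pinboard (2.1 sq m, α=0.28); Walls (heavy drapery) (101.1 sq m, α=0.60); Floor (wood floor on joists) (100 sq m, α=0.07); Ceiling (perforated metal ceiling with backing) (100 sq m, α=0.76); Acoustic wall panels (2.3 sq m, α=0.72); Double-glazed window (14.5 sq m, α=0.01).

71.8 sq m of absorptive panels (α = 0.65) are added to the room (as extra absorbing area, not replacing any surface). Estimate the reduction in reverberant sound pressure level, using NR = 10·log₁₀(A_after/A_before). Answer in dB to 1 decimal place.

1.2 dB

Summing Sᵢαᵢ: 0.588 + 60.660 + 7.000 + 76.000 + 1.656 + 0.145 → A_before = 146.049 sabins.
Treatment contributes 71.8·0.65 = 46.670 sabins.
A_after = 146.049 + 46.670 = 192.719 sabins.
Reduction = 10 log₁₀(A_after/A_before) = 10 log₁₀(1.3196) = 1.2 dB.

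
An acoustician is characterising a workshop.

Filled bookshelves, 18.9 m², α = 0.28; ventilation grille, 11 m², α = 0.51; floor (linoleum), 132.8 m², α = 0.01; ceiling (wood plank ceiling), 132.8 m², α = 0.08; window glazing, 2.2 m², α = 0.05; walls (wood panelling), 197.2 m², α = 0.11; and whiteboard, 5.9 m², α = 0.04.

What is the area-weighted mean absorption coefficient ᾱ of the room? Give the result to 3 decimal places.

Total surface area S = 500.8 m².
Σ(Sᵢαᵢ) = 18.9×0.28 + 11×0.51 + 132.8×0.01 + 132.8×0.08 + 2.2×0.05 + 197.2×0.11 + 5.9×0.04 = 44.892.
ᾱ = 44.892 / 500.8 = 0.090.

0.090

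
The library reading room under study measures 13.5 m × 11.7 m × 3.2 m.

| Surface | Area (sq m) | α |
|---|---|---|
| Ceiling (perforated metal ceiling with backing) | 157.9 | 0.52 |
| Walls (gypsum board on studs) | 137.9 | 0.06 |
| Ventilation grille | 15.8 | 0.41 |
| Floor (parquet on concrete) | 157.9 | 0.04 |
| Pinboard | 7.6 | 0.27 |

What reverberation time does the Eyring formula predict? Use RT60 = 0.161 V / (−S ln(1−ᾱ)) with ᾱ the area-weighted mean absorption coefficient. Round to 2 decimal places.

Total surface area S = 157.9 + 137.9 + 15.8 + 157.9 + 7.6 = 477.1 sq m.
Absorption A = 157.9·0.52 + 137.9·0.06 + 15.8·0.41 + 157.9·0.04 + 7.6·0.27 = 105.228 sabins.
ᾱ = 105.228 / 477.1 = 0.2206.
Eyring denominator: −S ln(1−ᾱ) = 118.908.
V = 13.5 × 11.7 × 3.2 = 505.44 m³.
RT60 = 0.161 × 505.44 / 118.908 = 0.68 s.

0.68 s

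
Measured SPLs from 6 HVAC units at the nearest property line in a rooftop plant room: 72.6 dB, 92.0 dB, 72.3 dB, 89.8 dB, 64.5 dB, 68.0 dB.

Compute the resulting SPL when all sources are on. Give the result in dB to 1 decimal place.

Converting to relative power and adding: 10^(72.6/10) + 10^(92.0/10) + 10^(72.3/10) + 10^(89.8/10) + 10^(64.5/10) + 10^(68.0/10) = 2.584e+09.
Combined level = 10 log₁₀(2.584e+09) = 94.1 dB.

94.1 dB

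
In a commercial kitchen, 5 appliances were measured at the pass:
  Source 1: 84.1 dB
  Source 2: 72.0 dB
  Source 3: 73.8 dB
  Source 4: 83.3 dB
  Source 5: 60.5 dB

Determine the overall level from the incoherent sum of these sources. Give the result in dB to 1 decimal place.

Converting to relative power and adding: 10^(84.1/10) + 10^(72.0/10) + 10^(73.8/10) + 10^(83.3/10) + 10^(60.5/10) = 5.118e+08.
L_total = 10·log₁₀(5.118e+08) = 87.1 dB.

87.1 dB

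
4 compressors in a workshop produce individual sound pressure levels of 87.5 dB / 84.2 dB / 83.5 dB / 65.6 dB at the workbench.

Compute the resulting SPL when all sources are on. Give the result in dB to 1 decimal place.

Sum in the linear (power) domain: Σ 10^(Lᵢ/10) = 10^(87.5/10) + 10^(84.2/10) + 10^(83.5/10) + 10^(65.6/10) = 1.053e+09.
L_total = 10·log₁₀(1.053e+09) = 90.2 dB.

90.2 dB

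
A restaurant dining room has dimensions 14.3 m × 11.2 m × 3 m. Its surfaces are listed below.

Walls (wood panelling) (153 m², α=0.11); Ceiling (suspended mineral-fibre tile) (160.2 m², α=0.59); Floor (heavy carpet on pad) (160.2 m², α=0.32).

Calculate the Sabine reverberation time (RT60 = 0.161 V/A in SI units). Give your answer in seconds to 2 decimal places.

A = Σ Sᵢαᵢ = 153×0.11 + 160.2×0.59 + 160.2×0.32 = 162.612 sabins.
V = 14.3·11.2·3 = 480.48 m³.
T = 0.161 V/A = 0.161·480.48/162.612 = 0.48 s.

0.48 seconds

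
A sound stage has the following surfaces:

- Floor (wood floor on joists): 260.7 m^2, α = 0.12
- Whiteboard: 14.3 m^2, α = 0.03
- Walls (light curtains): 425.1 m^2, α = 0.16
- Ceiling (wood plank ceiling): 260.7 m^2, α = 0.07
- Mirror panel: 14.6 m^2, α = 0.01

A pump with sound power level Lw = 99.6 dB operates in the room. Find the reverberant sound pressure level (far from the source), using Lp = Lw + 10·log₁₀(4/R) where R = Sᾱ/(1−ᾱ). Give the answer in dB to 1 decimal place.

A = 118.124 sabins; S = 975.4 m^2.
ᾱ = 118.124/975.4 = 0.1211; R = Sᾱ/(1−ᾱ) = 118.124/(1−0.1211) = 134.400 m^2.
Lp = Lw + 10 log₁₀(4/R) = 99.6 -15.26 = 84.3 dB.

84.3 dB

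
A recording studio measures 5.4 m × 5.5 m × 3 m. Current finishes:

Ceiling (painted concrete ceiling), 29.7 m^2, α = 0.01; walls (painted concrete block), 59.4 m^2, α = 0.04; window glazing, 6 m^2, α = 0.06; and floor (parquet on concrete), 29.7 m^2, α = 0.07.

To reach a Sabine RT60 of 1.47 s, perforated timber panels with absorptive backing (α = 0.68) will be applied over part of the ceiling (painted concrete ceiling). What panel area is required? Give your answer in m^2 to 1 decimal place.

Summing Sᵢαᵢ: 0.297 + 2.376 + 0.360 + 2.079 → A₁ = 5.112 sabins.
V = 89.1 m³. Target absorption A₂ = 0.161 × 89.1 / 1.47 = 9.759 sabins.
Absorption to add: 9.759 − 5.112 = 4.647 sabins.
Each m^2 of panel replacing the ceiling (painted concrete ceiling) adds (0.68 − 0.01) = 0.67 sabins.
Panel area = 4.647 / 0.67 = 6.9 m^2.

6.9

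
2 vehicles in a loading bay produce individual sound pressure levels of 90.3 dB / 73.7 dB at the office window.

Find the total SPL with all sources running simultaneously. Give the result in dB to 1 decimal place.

Sum in the linear (power) domain: Σ 10^(Lᵢ/10) = 10^(90.3/10) + 10^(73.7/10) = 1.095e+09.
L_total = 10·log₁₀(1.095e+09) = 90.4 dB.

90.4 dB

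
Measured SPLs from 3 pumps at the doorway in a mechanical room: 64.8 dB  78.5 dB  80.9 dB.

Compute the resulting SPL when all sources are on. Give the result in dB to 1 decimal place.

82.9 dB

Converting to relative power and adding: 10^(64.8/10) + 10^(78.5/10) + 10^(80.9/10) = 1.968e+08.
Back to dB: 10·log₁₀ Σ = 82.9 dB.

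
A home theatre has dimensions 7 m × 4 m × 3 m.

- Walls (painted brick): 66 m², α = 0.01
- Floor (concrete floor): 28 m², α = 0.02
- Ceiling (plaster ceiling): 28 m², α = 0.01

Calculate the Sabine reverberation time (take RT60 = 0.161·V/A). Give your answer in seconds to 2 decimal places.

9.02 s

A = Σ Sᵢαᵢ = 66·0.01 + 28·0.02 + 28·0.01 = 1.500 sabins.
V = 7·4·3 = 84 m³.
Sabine: RT60 = 0.161 × 84 / 1.500 = 9.02 s.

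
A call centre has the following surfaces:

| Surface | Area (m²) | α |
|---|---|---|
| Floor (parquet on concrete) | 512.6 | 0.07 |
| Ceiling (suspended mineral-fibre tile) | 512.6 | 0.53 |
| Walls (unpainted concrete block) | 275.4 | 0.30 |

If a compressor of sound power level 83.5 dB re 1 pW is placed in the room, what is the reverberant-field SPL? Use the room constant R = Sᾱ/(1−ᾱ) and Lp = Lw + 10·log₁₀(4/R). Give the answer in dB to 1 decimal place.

A = 390.180 sabins; S = 1300.6 m².
ᾱ = 390.180/1300.6 = 0.3000; R = Sᾱ/(1−ᾱ) = 390.180/(1−0.3000) = 557.400 m².
Lp = 83.5 + 10·log₁₀(4/557.400) = 83.5 + (-21.44) = 62.1 dB.

62.1 dB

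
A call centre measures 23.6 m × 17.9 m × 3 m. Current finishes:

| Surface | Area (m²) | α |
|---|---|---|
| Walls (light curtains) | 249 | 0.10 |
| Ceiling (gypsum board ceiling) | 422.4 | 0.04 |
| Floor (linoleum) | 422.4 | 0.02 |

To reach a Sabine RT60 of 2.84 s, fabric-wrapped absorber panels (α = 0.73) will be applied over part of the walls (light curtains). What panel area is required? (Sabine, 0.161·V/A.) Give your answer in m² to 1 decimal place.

Equivalent absorption area: A₁ = 249*0.10 + 422.4*0.04 + 422.4*0.02 = 50.244 m².
Required A₂ = 0.161·1267.32/2.84 = 71.845 sabins.
ΔA needed = 71.845 − 50.244 = 21.601 sabins.
Each m² of panel replacing the walls (light curtains) adds (0.73 − 0.10) = 0.63 sabins.
Area = ΔA/Δα = 21.601/0.63 = 34.3 m².

34.3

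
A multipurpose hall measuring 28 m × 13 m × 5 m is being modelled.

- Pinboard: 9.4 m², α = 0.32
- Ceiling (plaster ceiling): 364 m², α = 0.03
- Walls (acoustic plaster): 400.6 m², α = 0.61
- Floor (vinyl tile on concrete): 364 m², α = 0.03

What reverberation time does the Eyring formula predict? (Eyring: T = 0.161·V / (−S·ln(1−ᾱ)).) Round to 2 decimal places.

0.95 sec

Total surface area S = 9.4 + 364 + 400.6 + 364 = 1138.0 m².
Σ(Sᵢαᵢ) = 9.4×0.32 + 364×0.03 + 400.6×0.61 + 364×0.03 = 269.214.
Mean coefficient ᾱ = A/S = 0.2366.
Eyring denominator: −S ln(1−ᾱ) = 307.229.
V = 28 × 13 × 5 = 1820 m³.
T = 0.161·V/[−S·ln(1−ᾱ)] = 0.161·1820/307.229 = 0.95 s.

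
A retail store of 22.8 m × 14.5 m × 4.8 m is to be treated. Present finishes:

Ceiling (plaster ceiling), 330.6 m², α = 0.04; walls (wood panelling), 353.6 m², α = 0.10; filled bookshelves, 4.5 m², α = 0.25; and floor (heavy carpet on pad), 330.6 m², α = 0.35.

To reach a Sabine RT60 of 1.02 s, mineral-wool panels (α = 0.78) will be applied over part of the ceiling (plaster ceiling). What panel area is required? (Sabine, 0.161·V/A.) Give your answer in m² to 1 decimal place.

114.9

Summing Sᵢαᵢ: 13.224 + 35.360 + 1.125 + 115.710 → A₁ = 165.419 sabins.
Required A₂ = 0.161·1586.88/1.02 = 250.478 sabins.
Absorption to add: 250.478 − 165.419 = 85.059 sabins.
Each m² of panel replacing the ceiling (plaster ceiling) adds (0.78 − 0.04) = 0.74 sabins.
Panel area = 85.059 / 0.74 = 114.9 m².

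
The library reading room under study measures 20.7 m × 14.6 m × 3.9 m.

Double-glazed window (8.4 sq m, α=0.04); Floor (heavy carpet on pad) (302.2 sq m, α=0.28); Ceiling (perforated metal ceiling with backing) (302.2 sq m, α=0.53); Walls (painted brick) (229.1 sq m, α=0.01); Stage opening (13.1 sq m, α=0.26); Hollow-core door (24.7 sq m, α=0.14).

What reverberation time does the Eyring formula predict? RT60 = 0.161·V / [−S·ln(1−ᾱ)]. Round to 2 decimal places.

0.63 sec

Total surface area S = 8.4 + 302.2 + 302.2 + 229.1 + 13.1 + 24.7 = 879.7 sq m.
Σ(Sᵢαᵢ) = 8.4×0.04 + 302.2×0.28 + 302.2×0.53 + 229.1×0.01 + 13.1×0.26 + 24.7×0.14 = 254.273.
ᾱ = 254.273 / 879.7 = 0.2890.
−S·ln(1−ᾱ) = −879.7 × ln(1 − 0.2890) = 300.051.
V = 20.7 × 14.6 × 3.9 = 1178.658 m³.
T = 0.161·V/[−S·ln(1−ᾱ)] = 0.161·1178.658/300.051 = 0.63 s.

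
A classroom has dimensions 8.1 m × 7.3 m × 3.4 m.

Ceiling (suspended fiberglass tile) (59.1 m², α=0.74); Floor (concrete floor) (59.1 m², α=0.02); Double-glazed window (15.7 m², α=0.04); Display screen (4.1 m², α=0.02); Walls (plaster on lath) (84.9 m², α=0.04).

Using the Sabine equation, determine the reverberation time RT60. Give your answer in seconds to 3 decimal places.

A = Σ Sᵢαᵢ = 59.1×0.74 + 59.1×0.02 + 15.7×0.04 + 4.1×0.02 + 84.9×0.04 = 49.022 sabins.
Room volume: 201.042 m³.
Sabine: RT60 = 0.161 × 201.042 / 49.022 = 0.660 s.

0.660 sec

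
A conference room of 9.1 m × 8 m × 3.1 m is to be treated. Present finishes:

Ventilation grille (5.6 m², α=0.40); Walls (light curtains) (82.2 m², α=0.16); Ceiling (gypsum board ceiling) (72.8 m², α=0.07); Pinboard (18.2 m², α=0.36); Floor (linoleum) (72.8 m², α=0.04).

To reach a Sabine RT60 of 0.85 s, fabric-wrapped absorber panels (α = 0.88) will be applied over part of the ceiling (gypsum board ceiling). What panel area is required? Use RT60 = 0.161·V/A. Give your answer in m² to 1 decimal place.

15.8

A₁ = Σ Sᵢαᵢ = 5.6×0.40 + 82.2×0.16 + 72.8×0.07 + 18.2×0.36 + 72.8×0.04 = 29.952 sabins.
V = 225.68 m³. Target absorption A₂ = 0.161 × 225.68 / 0.85 = 42.746 sabins.
Absorption to add: 42.746 − 29.952 = 12.794 sabins.
Net gain per m²: Δα = 0.88 − 0.07 = 0.81.
Area = ΔA/Δα = 12.794/0.81 = 15.8 m².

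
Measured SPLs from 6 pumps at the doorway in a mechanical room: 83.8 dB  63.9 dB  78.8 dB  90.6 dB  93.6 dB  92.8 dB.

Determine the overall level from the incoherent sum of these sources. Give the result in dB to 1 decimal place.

Converting to relative power and adding: 10^(83.8/10) + 10^(63.9/10) + 10^(78.8/10) + 10^(90.6/10) + 10^(93.6/10) + 10^(92.8/10) = 5.663e+09.
Combined level = 10 log₁₀(5.663e+09) = 97.5 dB.

97.5 dB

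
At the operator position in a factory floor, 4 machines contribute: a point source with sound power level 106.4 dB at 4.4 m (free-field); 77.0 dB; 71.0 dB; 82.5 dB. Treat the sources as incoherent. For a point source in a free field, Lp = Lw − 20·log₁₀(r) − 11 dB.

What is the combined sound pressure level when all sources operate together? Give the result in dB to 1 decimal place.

Source at 4.4 m: Lp = 106.4 − 20·log₁₀(4.4) − 11 = 82.5 dB.
Σ 10^(Lᵢ/10) = 4.184e+08.
Combined level = 10 log₁₀(4.184e+08) = 86.2 dB.

86.2 dB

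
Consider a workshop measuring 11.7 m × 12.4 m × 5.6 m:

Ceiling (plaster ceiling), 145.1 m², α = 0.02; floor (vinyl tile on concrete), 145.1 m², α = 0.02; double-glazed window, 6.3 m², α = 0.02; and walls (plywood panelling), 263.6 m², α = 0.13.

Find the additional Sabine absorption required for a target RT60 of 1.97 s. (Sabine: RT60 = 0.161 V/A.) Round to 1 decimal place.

Equivalent absorption area: A₁ = 145.1*0.02 + 145.1*0.02 + 6.3*0.02 + 263.6*0.13 = 40.198 m².
For T = 1.97 s, need A₂ = 0.161·V/T = 0.161·812.448/1.97 = 66.398 sabins.
ΔA = A₂ − A₁ = 66.398 − 40.198 = 26.2 sabins.

26.2 sabins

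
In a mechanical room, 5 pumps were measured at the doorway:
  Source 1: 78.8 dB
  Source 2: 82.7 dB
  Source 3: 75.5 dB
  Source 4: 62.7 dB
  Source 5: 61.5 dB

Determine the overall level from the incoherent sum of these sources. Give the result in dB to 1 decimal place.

84.8 dB

Σ 10^(Lᵢ/10) = 3.008e+08.
Back to dB: 10·log₁₀ Σ = 84.8 dB.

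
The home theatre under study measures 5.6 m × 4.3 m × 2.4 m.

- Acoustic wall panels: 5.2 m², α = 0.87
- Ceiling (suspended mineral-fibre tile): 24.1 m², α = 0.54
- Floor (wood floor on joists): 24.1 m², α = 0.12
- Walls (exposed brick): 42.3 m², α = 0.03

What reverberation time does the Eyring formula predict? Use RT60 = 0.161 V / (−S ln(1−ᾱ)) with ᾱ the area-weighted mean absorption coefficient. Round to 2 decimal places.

0.38 s

Total surface area S = 5.2 + 24.1 + 24.1 + 42.3 = 95.7 m².
Absorption A = 5.2·0.87 + 24.1·0.54 + 24.1·0.12 + 42.3·0.03 = 21.699 sabins.
Mean coefficient ᾱ = A/S = 0.2267.
−S·ln(1−ᾱ) = −95.7 × ln(1 − 0.2267) = 24.603.
V = 5.6 × 4.3 × 2.4 = 57.792 m³.
RT60 = 0.161 × 57.792 / 24.603 = 0.38 s.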